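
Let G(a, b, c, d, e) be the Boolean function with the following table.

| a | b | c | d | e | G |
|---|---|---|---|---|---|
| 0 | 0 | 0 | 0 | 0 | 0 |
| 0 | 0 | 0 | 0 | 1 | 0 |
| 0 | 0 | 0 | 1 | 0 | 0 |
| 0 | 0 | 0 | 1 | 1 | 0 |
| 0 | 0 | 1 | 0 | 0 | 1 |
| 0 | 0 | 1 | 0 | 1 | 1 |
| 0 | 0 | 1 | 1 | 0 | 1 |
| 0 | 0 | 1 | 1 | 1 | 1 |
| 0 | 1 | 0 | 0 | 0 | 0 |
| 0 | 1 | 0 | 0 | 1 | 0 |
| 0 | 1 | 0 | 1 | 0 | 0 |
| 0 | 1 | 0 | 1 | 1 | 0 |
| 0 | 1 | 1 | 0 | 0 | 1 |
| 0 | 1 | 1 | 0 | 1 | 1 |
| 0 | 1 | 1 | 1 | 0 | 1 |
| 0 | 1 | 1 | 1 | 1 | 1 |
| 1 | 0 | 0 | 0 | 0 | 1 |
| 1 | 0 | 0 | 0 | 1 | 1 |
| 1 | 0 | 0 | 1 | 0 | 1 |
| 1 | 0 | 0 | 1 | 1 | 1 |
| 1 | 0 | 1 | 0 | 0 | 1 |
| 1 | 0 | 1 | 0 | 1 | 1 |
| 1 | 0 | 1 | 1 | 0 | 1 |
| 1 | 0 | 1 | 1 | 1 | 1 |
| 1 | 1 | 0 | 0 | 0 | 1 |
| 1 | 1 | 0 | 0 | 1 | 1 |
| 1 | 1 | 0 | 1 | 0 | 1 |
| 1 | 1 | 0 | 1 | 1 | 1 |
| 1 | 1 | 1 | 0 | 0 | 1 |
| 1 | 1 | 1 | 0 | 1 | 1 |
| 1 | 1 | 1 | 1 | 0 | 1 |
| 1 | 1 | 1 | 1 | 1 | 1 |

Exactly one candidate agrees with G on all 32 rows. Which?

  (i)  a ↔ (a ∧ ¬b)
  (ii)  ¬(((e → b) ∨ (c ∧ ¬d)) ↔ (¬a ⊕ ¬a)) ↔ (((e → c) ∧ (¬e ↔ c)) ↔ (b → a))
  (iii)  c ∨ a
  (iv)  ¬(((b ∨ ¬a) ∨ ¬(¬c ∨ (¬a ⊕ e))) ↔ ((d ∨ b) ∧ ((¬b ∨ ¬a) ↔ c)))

(i) disagrees with G on (0,0,0,0,0) (formula → 1, table → 0); rule it out.
(ii) disagrees with G on (0,0,0,0,1) (formula → 1, table → 0); rule it out.
(iv) disagrees with G on (0,0,0,0,0) (formula → 1, table → 0); rule it out.
Only (iii) survives; checking it on all 32 rows confirms it matches G.

iii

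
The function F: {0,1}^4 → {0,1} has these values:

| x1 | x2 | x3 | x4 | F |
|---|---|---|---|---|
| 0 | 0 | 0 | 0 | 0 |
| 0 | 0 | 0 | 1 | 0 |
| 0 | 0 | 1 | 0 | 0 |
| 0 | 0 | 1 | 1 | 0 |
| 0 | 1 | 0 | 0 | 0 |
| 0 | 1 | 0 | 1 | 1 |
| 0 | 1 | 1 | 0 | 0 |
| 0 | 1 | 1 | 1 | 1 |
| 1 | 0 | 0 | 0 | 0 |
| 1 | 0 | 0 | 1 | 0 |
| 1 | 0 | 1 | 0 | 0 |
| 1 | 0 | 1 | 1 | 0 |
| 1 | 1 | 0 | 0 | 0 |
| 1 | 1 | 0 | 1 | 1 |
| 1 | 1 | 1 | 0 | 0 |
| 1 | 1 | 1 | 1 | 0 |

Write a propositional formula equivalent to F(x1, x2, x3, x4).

F(x1, x2, x3, x4) = ((((¬x1 ∧ x2) ∧ ¬x3) ∧ x4) ∨ (((¬x1 ∧ x2) ∧ x3) ∧ x4)) ∨ (((x1 ∧ x2) ∧ ¬x3) ∧ x4)

F=1 on 3 inputs: (0,1,0,1), (0,1,1,1), (1,1,0,1). Reading each as a conjunction of literals (¬x1·x2·¬x3·x4, ¬x1·x2·x3·x4, x1·x2·¬x3·x4) and taking the OR gives the canonical DNF.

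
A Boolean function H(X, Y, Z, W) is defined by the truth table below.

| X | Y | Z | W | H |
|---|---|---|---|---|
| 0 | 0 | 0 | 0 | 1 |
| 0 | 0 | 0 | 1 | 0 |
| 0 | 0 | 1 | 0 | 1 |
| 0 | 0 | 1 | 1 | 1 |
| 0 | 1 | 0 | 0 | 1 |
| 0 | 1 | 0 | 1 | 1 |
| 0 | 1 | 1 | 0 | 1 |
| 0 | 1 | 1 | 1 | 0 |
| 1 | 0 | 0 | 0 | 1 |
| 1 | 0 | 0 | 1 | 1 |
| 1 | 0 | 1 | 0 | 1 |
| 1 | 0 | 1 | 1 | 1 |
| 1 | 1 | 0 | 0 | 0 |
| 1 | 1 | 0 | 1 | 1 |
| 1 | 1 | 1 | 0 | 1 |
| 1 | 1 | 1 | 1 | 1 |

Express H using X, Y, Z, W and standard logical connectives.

There are just 3 zero rows: (0,0,0,1), (0,1,1,1), (1,1,0,0). Their minterms are ¬X·¬Y·¬Z·W, ¬X·Y·Z·W, X·Y·¬Z·¬W; the OR of those covers precisely the 0-outputs, and negating it yields H.

H(X, Y, Z, W) = NOT (((((NOT X AND NOT Y) AND NOT Z) AND W) OR (((NOT X AND Y) AND Z) AND W)) OR (((X AND Y) AND NOT Z) AND NOT W))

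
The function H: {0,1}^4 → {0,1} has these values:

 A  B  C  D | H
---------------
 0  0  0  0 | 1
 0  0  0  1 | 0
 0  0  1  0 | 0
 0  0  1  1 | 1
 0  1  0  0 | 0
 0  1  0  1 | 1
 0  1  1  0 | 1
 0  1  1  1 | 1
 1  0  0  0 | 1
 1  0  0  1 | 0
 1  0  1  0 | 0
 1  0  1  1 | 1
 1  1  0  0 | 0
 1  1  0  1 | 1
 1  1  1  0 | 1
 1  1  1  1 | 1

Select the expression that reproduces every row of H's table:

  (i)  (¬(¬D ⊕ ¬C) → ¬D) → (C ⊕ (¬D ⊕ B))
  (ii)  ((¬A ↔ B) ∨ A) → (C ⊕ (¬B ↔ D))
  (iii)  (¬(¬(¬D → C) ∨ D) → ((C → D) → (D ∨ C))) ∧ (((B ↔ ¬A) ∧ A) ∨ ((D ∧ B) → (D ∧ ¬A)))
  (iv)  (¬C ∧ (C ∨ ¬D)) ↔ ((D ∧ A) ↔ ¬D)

i

(ii) disagrees with H on (0,0,0,1) (formula → 1, table → 0); rule it out.
(iii) disagrees with H on (0,0,0,1) (formula → 1, table → 0); rule it out.
(iv) disagrees with H on (0,0,0,0) (formula → 0, table → 1); rule it out.
That leaves (i). Evaluating it on every row reproduces the table of H exactly.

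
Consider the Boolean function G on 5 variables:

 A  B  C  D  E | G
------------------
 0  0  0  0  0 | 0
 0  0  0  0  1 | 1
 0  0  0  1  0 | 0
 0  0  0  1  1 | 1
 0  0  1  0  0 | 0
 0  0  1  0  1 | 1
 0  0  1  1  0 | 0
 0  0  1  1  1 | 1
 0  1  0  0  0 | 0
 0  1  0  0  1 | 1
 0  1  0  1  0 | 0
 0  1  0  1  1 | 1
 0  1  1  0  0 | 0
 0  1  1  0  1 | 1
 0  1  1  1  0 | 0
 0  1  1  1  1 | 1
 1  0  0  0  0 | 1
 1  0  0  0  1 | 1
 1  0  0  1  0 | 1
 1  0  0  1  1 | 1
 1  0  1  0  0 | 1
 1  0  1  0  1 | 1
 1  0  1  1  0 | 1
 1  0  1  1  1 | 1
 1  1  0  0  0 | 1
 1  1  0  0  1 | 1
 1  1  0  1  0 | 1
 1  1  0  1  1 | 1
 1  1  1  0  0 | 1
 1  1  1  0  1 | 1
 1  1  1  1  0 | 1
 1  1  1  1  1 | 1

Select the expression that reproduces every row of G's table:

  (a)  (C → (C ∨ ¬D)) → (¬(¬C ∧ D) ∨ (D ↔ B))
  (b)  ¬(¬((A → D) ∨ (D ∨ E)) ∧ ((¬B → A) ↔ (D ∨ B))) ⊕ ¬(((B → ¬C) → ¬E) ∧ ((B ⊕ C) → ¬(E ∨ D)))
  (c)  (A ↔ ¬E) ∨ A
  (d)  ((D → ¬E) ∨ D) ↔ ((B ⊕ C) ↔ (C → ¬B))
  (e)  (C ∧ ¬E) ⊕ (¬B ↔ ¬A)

c

(a): at (0,0,0,0,0) it gives 1, but G = 0 — eliminated.
(b): at (0,0,0,0,0) it gives 1, but G = 0 — eliminated.
(d): at (0,0,0,0,1) it gives 0, but G = 1 — eliminated.
(e): at (0,0,0,0,0) it gives 1, but G = 0 — eliminated.
That leaves (c). Evaluating it on every row reproduces the table of G exactly.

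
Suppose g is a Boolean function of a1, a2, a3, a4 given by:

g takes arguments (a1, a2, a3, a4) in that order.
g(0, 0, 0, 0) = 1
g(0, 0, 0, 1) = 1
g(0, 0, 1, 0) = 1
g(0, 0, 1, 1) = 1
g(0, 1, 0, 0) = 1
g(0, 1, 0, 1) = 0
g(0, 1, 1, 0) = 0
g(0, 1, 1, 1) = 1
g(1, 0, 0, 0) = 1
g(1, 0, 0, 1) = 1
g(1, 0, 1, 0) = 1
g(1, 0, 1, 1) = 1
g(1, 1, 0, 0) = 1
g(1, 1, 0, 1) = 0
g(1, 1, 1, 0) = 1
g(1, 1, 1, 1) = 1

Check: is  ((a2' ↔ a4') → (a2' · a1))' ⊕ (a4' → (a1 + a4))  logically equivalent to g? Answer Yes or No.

Evaluate ((a2' ↔ a4') → (a2' · a1))' ⊕ (a4' → (a1 + a4)) on each row and compare to g:
  a1=0, a2=0, a3=0, a4=0: formula gives 1, g = 1 ✓
  a1=0, a2=0, a3=0, a4=1: formula gives 1, g = 1 ✓
  a1=0, a2=0, a3=1, a4=0: formula gives 1, g = 1 ✓
  a1=0, a2=0, a3=1, a4=1: formula gives 1, g = 1 ✓
  a1=0, a2=1, a3=0, a4=0: formula gives 0, but g = 1 ✗
Row (0,1,0,0) is a counterexample, so the formula is not equivalent to g.

No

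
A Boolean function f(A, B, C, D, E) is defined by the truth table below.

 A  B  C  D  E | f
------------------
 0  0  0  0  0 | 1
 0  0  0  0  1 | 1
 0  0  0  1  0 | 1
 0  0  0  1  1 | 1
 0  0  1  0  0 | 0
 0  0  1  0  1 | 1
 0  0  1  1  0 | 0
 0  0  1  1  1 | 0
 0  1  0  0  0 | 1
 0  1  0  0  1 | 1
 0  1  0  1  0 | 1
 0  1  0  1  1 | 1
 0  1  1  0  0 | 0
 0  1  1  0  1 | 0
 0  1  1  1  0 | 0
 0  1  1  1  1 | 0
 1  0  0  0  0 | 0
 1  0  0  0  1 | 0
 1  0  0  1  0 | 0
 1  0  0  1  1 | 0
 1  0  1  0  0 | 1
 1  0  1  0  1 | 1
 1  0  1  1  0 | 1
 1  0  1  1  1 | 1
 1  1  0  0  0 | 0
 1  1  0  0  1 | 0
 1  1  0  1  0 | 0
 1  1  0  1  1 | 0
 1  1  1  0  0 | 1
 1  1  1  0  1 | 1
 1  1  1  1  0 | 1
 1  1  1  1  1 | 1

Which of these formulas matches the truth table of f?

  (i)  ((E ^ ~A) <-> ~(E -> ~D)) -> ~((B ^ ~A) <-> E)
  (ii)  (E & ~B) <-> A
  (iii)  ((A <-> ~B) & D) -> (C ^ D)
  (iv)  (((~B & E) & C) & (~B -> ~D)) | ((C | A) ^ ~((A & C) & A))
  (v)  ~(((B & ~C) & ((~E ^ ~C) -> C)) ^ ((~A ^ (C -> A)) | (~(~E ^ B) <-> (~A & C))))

iv

(i) disagrees with f on (0,0,0,0,1) (formula → 0, table → 1); rule it out.
(ii) disagrees with f on (0,0,0,0,1) (formula → 0, table → 1); rule it out.
(iii) disagrees with f on (0,0,1,0,0) (formula → 1, table → 0); rule it out.
(v) disagrees with f on (0,0,0,0,0) (formula → 0, table → 1); rule it out.
Only (iv) survives; checking it on all 32 rows confirms it matches f.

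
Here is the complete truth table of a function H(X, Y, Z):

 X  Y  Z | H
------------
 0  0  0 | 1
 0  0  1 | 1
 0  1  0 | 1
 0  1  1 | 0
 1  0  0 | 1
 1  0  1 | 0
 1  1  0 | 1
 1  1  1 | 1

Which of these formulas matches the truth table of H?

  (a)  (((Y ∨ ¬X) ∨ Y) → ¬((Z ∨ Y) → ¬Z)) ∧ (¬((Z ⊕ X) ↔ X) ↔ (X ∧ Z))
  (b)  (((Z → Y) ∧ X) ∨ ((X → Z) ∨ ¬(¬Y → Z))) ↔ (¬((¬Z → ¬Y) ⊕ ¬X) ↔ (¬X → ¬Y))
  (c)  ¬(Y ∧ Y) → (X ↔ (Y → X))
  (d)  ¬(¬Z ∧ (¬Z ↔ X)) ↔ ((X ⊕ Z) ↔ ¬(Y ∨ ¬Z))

d

(a) disagrees with H on (0,0,0) (formula → 0, table → 1); rule it out.
(b) disagrees with H on (1,0,0) (formula → 0, table → 1); rule it out.
(c) disagrees with H on (0,0,0) (formula → 0, table → 1); rule it out.
That leaves (d). Evaluating it on every row reproduces the table of H exactly.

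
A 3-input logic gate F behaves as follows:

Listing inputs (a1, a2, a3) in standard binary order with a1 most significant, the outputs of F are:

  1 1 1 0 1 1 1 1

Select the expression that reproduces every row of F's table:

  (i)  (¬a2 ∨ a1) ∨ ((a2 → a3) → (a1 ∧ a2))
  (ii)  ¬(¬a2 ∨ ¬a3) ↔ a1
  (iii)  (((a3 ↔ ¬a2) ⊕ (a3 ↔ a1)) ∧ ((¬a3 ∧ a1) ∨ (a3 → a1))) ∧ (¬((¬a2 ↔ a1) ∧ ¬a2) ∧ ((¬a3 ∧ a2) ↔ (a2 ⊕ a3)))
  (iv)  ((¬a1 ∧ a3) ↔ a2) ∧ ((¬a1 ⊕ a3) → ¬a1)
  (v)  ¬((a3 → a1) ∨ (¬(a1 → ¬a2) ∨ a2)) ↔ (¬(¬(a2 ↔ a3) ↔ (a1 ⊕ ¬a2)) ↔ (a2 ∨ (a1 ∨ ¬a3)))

(ii) disagrees with F on (1,0,0) (formula → 0, table → 1); rule it out.
(iii) disagrees with F on (0,0,1) (formula → 0, table → 1); rule it out.
(iv) disagrees with F on (0,0,1) (formula → 0, table → 1); rule it out.
(v) disagrees with F on (0,0,0) (formula → 0, table → 1); rule it out.
That leaves (i). Evaluating it on every row reproduces the table of F exactly.

i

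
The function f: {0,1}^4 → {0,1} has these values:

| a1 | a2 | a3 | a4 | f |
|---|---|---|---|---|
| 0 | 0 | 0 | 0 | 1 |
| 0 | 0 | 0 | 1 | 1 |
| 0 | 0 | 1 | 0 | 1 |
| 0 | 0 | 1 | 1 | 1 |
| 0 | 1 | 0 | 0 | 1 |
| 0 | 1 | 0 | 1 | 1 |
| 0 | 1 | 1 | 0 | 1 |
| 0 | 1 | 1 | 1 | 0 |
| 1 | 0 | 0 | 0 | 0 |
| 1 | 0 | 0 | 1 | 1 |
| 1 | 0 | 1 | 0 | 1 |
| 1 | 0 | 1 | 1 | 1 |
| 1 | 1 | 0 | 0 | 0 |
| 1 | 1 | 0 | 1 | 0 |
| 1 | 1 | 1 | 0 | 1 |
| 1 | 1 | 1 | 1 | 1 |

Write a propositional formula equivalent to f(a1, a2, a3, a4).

There are just 4 zero rows: (0,1,1,1), (1,0,0,0), (1,1,0,0), (1,1,0,1). Their minterms are ¬a1·a2·a3·a4, a1·¬a2·¬a3·¬a4, a1·a2·¬a3·¬a4, a1·a2·¬a3·a4; the OR of those covers precisely the 0-outputs, and negating it yields f.

f(a1, a2, a3, a4) = ~((((((~a1 & a2) & a3) & a4) | (((a1 & ~a2) & ~a3) & ~a4)) | (((a1 & a2) & ~a3) & ~a4)) | (((a1 & a2) & ~a3) & a4))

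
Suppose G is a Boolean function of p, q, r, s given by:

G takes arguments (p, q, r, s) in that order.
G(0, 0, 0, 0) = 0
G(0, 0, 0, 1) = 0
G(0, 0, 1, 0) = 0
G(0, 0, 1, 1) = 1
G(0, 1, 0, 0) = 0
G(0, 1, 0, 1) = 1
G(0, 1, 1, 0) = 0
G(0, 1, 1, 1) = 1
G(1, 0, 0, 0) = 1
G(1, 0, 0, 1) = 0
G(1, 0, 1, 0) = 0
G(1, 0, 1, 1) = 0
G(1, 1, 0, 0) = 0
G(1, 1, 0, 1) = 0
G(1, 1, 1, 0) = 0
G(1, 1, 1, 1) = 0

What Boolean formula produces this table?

The 1-rows are (0,0,1,1), (0,1,0,1), (0,1,1,1), (1,0,0,0). Each contributes one minterm — ¬p·¬q·r·s; ¬p·q·¬r·s; ¬p·q·r·s; p·¬q·¬r·¬s — and their disjunction is a sum-of-products form of G.

G(p, q, r, s) = (((((¬p ∧ ¬q) ∧ r) ∧ s) ∨ (((¬p ∧ q) ∧ ¬r) ∧ s)) ∨ (((¬p ∧ q) ∧ r) ∧ s)) ∨ (((p ∧ ¬q) ∧ ¬r) ∧ ¬s)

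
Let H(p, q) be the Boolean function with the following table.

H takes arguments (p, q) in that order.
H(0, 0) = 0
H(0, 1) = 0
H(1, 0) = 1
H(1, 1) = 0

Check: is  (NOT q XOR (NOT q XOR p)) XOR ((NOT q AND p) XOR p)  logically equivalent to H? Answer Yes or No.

Test each input against both H and the formula:
  p=0, q=0: formula gives 0, H = 0 ✓
  p=0, q=1: formula gives 0, H = 0 ✓
  p=1, q=0: formula gives 1, H = 1 ✓
  p=1, q=1: formula gives 0, H = 0 ✓
No disagreement on any input; they are logically equivalent.

Yes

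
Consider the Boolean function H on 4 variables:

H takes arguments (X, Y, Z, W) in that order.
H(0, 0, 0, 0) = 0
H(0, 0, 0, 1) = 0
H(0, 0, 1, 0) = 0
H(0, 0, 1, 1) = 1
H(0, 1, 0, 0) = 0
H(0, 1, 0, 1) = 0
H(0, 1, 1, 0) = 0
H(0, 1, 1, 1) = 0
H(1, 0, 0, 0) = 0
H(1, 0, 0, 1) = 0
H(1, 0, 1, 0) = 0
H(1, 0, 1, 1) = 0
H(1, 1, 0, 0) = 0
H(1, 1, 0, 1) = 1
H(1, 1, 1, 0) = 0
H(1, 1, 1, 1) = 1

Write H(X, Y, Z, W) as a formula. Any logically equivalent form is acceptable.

H(X, Y, Z, W) = ((((¬X ∧ ¬Y) ∧ Z) ∧ W) ∨ (((X ∧ Y) ∧ ¬Z) ∧ W)) ∨ (((X ∧ Y) ∧ Z) ∧ W)

H=1 on 3 inputs: (0,0,1,1), (1,1,0,1), (1,1,1,1). Reading each as a conjunction of literals (¬X·¬Y·Z·W, X·Y·¬Z·W, X·Y·Z·W) and taking the OR gives the canonical DNF.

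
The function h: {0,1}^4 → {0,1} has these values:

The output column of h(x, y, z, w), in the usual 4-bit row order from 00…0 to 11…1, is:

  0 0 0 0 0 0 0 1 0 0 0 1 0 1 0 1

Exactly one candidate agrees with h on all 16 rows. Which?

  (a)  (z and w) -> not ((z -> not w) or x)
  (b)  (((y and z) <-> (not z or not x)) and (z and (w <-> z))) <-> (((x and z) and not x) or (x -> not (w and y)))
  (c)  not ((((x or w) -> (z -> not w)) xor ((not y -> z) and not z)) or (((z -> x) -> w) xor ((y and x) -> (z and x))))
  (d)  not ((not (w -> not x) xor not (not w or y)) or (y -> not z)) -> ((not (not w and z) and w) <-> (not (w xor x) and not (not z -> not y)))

(a): at (0,0,0,0) it gives 1, but h = 0 — eliminated.
(c): at (0,0,1,1) it gives 1, but h = 0 — eliminated.
(d): at (0,0,0,0) it gives 1, but h = 0 — eliminated.
Only (b) survives; checking it on all 16 rows confirms it matches h.

b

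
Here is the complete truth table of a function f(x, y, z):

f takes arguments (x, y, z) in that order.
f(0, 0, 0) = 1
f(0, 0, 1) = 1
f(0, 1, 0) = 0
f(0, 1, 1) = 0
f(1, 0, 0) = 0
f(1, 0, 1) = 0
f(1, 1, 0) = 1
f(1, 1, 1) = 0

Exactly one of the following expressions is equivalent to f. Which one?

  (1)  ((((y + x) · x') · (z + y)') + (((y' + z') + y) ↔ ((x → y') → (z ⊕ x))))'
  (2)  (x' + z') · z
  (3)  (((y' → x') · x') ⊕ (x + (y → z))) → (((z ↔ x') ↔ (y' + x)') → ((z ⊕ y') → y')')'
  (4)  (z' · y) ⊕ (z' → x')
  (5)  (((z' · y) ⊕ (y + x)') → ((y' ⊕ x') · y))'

(1) fails at (0,0,1): the formula yields 0, f is 1.
(2) fails at (0,0,0): the formula yields 0, f is 1.
(3) fails at (0,1,1): the formula yields 1, f is 0.
(4) fails at (0,1,1): the formula yields 1, f is 0.
That leaves (5). Evaluating it on every row reproduces the table of f exactly.

5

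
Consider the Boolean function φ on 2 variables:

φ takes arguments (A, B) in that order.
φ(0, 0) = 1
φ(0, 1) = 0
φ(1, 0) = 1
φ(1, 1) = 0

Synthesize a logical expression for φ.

The output is the negation of B.

φ(A, B) = not B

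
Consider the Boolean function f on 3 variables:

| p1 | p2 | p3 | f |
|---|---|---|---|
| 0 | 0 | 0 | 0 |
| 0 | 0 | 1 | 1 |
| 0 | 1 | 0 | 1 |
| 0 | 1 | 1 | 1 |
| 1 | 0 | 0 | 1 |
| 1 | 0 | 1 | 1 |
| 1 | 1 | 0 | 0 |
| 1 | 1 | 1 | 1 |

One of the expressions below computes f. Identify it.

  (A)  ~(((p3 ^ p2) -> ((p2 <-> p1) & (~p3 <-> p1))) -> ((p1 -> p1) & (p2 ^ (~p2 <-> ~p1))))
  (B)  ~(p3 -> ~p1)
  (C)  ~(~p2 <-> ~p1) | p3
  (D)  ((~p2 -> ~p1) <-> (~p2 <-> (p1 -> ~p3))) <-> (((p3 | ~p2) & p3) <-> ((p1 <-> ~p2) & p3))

C

(A) disagrees with f on (0,0,1) (formula → 0, table → 1); rule it out.
(B) disagrees with f on (0,0,1) (formula → 0, table → 1); rule it out.
(D) disagrees with f on (0,0,0) (formula → 1, table → 0); rule it out.
Only (C) survives; checking it on all 8 rows confirms it matches f.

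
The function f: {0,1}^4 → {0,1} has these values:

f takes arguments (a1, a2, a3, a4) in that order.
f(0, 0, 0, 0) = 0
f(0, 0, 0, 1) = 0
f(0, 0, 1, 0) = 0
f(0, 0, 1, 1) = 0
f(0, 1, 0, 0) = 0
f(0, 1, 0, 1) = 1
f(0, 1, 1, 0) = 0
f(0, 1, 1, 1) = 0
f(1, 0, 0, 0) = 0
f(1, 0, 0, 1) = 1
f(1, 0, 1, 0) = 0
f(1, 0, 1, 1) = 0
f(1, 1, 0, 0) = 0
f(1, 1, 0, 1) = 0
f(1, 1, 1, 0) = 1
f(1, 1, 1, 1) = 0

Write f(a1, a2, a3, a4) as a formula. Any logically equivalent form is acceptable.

f(a1, a2, a3, a4) = ((((NOT a1 AND a2) AND NOT a3) AND a4) OR (((a1 AND NOT a2) AND NOT a3) AND a4)) OR (((a1 AND a2) AND a3) AND NOT a4)

The 1-rows are (0,1,0,1), (1,0,0,1), (1,1,1,0). Each contributes one minterm — ¬a1·a2·¬a3·a4; a1·¬a2·¬a3·a4; a1·a2·a3·¬a4 — and their disjunction is a sum-of-products form of f.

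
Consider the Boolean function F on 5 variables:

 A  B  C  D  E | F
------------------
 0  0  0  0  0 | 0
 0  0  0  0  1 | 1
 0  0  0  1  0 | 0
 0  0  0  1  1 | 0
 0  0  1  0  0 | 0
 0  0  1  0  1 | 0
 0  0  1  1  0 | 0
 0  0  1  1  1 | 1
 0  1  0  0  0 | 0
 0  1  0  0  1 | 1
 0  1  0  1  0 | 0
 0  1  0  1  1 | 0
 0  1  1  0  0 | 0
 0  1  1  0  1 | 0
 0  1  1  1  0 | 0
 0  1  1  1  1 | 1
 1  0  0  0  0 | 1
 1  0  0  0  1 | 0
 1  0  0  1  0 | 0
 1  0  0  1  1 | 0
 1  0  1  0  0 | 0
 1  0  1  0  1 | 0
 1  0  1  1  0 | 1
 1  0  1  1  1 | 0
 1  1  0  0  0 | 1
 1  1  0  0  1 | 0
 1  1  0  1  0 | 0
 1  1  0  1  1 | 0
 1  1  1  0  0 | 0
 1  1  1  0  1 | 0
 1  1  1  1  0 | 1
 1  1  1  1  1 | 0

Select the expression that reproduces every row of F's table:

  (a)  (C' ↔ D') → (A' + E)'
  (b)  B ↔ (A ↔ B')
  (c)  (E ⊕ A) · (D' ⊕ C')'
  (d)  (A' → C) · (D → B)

(a) fails at (0,0,0,0,1): the formula yields 0, F is 1.
(b) fails at (0,0,0,0,0): the formula yields 1, F is 0.
(d) fails at (0,0,0,0,1): the formula yields 0, F is 1.
That leaves (c). Evaluating it on every row reproduces the table of F exactly.

c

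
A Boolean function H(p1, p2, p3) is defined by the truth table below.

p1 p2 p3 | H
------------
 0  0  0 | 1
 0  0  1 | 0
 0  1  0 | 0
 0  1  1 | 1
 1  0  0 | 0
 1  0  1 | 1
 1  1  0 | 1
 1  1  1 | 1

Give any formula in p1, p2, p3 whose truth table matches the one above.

H(p1, p2, p3) = not ((((not p1 and not p2) and p3) or ((not p1 and p2) and not p3)) or ((p1 and not p2) and not p3))

There are just 3 zero rows: (0,0,1), (0,1,0), (1,0,0). Their minterms are ¬p1·¬p2·p3, ¬p1·p2·¬p3, p1·¬p2·¬p3; the OR of those covers precisely the 0-outputs, and negating it yields H.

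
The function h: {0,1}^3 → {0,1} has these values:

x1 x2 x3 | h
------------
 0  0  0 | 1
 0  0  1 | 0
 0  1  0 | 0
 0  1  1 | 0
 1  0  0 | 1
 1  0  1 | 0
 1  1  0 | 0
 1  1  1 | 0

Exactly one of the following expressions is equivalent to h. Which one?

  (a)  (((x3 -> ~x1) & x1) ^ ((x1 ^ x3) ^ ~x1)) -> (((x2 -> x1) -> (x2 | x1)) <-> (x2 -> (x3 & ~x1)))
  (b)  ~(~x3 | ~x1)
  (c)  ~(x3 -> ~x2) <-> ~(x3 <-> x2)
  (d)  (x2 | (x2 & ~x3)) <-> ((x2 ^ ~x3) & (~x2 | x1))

c

(a): at (0,0,0) it gives 0, but h = 1 — eliminated.
(b): at (0,0,0) it gives 0, but h = 1 — eliminated.
(d): at (0,0,0) it gives 0, but h = 1 — eliminated.
(c) is the remaining candidate, and it agrees with h on all 8 inputs.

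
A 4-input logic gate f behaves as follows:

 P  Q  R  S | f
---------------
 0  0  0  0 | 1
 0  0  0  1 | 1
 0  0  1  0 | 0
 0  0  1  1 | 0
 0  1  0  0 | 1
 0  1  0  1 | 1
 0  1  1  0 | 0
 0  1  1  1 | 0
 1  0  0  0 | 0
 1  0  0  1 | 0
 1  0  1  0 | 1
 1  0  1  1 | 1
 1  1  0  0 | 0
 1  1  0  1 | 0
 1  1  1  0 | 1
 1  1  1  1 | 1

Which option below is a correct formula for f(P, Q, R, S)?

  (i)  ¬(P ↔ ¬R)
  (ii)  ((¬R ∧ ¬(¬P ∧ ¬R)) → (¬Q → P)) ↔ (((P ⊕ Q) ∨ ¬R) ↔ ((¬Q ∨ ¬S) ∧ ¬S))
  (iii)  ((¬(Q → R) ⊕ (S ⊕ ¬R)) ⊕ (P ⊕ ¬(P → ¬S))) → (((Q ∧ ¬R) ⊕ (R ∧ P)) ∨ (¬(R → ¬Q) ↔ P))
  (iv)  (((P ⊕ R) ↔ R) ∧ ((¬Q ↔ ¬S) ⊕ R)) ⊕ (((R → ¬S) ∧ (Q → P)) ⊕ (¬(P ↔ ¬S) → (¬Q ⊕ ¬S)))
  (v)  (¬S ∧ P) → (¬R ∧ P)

(ii): at (0,0,0,1) it gives 0, but f = 1 — eliminated.
(iii): at (0,0,1,0) it gives 1, but f = 0 — eliminated.
(iv): at (0,0,0,0) it gives 0, but f = 1 — eliminated.
(v): at (0,0,1,0) it gives 1, but f = 0 — eliminated.
Only (i) survives; checking it on all 16 rows confirms it matches f.

i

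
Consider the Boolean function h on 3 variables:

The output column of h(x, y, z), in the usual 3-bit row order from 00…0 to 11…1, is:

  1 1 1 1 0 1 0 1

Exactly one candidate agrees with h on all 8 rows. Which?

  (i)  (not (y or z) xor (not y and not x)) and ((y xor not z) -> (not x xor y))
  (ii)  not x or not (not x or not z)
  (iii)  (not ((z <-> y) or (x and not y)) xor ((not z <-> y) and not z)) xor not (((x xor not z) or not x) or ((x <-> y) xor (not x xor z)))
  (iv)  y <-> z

ii

(i) disagrees with h on (0,0,0) (formula → 0, table → 1); rule it out.
(iii) disagrees with h on (0,0,0) (formula → 0, table → 1); rule it out.
(iv) disagrees with h on (0,0,1) (formula → 0, table → 1); rule it out.
Only (ii) survives; checking it on all 8 rows confirms it matches h.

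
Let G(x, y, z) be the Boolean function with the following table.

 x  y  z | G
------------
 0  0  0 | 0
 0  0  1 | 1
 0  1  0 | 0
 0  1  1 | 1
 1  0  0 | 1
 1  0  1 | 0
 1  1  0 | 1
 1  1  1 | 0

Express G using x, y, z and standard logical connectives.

G(x, y, z) = ((((¬x ∧ ¬y) ∧ z) ∨ ((¬x ∧ y) ∧ z)) ∨ ((x ∧ ¬y) ∧ ¬z)) ∨ ((x ∧ y) ∧ ¬z)

Collect the rows where G=1 — (0,0,1), (0,1,1), (1,0,0), (1,1,0) — and write one minterm per row: ¬x·¬y·z, ¬x·y·z, x·¬y·¬z, x·y·¬z. Their union (logical OR) reproduces the table exactly.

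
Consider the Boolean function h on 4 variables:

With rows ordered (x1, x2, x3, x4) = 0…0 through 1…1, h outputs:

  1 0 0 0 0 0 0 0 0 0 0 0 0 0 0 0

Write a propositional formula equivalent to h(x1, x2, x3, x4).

h(x1, x2, x3, x4) = not (((x1 or x2) or x3) or x4)

The output is 1 only when every input is 0 — NOR of all inputs.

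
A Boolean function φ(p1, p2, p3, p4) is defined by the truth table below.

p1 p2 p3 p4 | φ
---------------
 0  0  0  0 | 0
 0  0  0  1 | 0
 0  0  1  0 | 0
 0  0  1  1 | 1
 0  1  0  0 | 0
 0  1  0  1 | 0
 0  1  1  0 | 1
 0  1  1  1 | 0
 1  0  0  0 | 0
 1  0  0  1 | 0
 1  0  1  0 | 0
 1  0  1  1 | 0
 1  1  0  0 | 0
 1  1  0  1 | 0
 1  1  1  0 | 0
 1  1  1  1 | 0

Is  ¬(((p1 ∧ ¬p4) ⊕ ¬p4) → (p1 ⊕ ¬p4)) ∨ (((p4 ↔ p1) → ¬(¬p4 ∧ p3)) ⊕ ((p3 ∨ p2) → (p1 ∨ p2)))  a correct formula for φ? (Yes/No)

Yes

Evaluate ¬(((p1 ∧ ¬p4) ⊕ ¬p4) → (p1 ⊕ ¬p4)) ∨ (((p4 ↔ p1) → ¬(¬p4 ∧ p3)) ⊕ ((p3 ∨ p2) → (p1 ∨ p2))) on each row and compare to φ:
  p1=0, p2=0, p3=0, p4=0: formula gives 0, φ = 0 ✓
  p1=0, p2=0, p3=0, p4=1: formula gives 0, φ = 0 ✓
  p1=0, p2=0, p3=1, p4=0: formula gives 0, φ = 0 ✓
  p1=0, p2=0, p3=1, p4=1: formula gives 1, φ = 1 ✓
  …and likewise for the remaining 12 rows.
No disagreement on any input; they are logically equivalent.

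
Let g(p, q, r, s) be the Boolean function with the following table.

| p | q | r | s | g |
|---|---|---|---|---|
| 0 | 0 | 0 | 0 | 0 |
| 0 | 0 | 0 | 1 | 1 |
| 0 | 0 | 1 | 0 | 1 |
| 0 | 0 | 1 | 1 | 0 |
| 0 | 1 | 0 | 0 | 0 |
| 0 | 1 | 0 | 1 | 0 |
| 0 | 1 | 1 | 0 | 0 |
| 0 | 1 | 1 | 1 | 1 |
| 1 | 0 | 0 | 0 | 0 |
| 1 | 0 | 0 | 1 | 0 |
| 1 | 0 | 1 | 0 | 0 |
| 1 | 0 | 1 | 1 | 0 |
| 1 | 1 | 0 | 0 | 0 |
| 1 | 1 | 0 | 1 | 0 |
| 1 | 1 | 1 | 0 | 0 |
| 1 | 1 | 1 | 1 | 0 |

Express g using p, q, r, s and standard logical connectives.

g(p, q, r, s) = ((((~p & ~q) & ~r) & s) | (((~p & ~q) & r) & ~s)) | (((~p & q) & r) & s)

Collect the rows where g=1 — (0,0,0,1), (0,0,1,0), (0,1,1,1) — and write one minterm per row: ¬p·¬q·¬r·s, ¬p·¬q·r·¬s, ¬p·q·r·s. Their union (logical OR) reproduces the table exactly.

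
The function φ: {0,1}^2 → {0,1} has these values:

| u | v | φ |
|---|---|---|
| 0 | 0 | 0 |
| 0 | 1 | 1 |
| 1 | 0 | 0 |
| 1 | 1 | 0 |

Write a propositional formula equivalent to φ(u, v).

φ(u, v) = u' · v

1 only at (0,1): NOT u AND v.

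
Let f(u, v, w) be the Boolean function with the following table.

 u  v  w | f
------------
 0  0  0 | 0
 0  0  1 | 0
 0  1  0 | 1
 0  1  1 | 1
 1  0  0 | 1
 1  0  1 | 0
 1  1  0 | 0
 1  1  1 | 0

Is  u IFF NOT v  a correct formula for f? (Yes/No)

No

Test each input against both f and the formula:
  u=0, v=0, w=0: formula gives 0, f = 0 ✓
  u=0, v=0, w=1: formula gives 0, f = 0 ✓
  u=0, v=1, w=0: formula gives 1, f = 1 ✓
  u=0, v=1, w=1: formula gives 1, f = 1 ✓
  u=1, v=0, w=0: formula gives 1, f = 1 ✓
  u=1, v=0, w=1: formula gives 1, but f = 0 ✗
A single disagreement suffices: at (1,0,1) they differ, so the formula does not compute f.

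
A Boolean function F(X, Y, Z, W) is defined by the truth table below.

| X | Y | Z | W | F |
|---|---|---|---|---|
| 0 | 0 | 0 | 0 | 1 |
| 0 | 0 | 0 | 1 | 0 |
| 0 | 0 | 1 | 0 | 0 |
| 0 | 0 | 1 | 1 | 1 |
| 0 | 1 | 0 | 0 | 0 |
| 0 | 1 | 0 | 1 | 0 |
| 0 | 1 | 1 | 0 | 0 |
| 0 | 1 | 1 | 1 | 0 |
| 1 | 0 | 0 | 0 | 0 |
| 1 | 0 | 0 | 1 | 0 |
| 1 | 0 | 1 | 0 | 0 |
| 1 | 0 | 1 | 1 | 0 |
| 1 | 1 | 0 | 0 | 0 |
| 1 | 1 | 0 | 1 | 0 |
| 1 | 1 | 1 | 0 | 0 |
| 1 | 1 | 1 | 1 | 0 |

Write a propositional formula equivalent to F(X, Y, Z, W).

The 1-rows are (0,0,0,0), (0,0,1,1). Each contributes one minterm — ¬X·¬Y·¬Z·¬W; ¬X·¬Y·Z·W — and their disjunction is a sum-of-products form of F.

F(X, Y, Z, W) = (((NOT X AND NOT Y) AND NOT Z) AND NOT W) OR (((NOT X AND NOT Y) AND Z) AND W)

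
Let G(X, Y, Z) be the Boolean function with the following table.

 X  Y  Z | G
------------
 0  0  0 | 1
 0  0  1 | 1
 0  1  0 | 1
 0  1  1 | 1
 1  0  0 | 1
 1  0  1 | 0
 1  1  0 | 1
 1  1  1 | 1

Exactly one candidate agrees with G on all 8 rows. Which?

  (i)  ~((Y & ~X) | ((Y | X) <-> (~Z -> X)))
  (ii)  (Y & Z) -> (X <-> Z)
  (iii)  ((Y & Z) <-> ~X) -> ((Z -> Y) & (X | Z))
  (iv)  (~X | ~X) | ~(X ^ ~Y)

(i) disagrees with G on (0,0,0) (formula → 0, table → 1); rule it out.
(ii) disagrees with G on (0,1,1) (formula → 0, table → 1); rule it out.
(iv) disagrees with G on (1,0,1) (formula → 1, table → 0); rule it out.
(iii) is the remaining candidate, and it agrees with G on all 8 inputs.

iii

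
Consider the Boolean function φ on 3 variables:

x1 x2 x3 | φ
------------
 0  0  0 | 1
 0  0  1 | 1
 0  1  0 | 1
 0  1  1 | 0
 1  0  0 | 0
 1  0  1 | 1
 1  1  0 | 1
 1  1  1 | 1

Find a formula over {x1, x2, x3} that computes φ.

φ(x1, x2, x3) = (((x1' · x2) · x3) + ((x1 · x2') · x3'))'

φ is 0 on only 2 rows — (0,1,1), (1,0,0). Writing each as a minterm (¬x1·x2·x3, x1·¬x2·¬x3) and OR-ing them characterizes exactly where φ=0, so φ is the negation of that disjunction.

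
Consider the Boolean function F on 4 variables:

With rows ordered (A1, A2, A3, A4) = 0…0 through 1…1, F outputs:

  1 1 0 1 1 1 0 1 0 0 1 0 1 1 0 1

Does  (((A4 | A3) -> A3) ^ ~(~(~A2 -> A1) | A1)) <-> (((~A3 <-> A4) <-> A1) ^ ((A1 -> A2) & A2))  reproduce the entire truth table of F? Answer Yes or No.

Evaluate (((A4 | A3) -> A3) ^ ~(~(~A2 -> A1) | A1)) <-> (((~A3 <-> A4) <-> A1) ^ ((A1 -> A2) & A2)) on each row and compare to F:
  A1=0, A2=0, A3=0, A4=0: formula gives 1, F = 1 ✓
  A1=0, A2=0, A3=0, A4=1: formula gives 1, F = 1 ✓
  A1=0, A2=0, A3=1, A4=0: formula gives 0, F = 0 ✓
  A1=0, A2=0, A3=1, A4=1: formula gives 1, F = 1 ✓
  …and likewise for the remaining 12 rows.
Every row agrees, so the formula is equivalent.

Yes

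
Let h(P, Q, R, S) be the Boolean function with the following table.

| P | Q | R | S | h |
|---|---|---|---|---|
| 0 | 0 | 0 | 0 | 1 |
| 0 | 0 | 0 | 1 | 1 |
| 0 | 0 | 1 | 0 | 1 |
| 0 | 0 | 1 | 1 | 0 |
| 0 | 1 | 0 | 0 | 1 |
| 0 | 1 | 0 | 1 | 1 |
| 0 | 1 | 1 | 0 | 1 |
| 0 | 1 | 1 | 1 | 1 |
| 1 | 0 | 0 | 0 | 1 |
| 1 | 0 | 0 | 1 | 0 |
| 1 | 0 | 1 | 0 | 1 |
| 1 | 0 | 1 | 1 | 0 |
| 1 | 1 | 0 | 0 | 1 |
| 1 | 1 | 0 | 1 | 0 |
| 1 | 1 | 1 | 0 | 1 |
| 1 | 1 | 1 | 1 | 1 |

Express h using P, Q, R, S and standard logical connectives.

h(P, Q, R, S) = NOT ((((((NOT P AND NOT Q) AND R) AND S) OR (((P AND NOT Q) AND NOT R) AND S)) OR (((P AND NOT Q) AND R) AND S)) OR (((P AND Q) AND NOT R) AND S))

There are just 4 zero rows: (0,0,1,1), (1,0,0,1), (1,0,1,1), (1,1,0,1). Their minterms are ¬P·¬Q·R·S, P·¬Q·¬R·S, P·¬Q·R·S, P·Q·¬R·S; the OR of those covers precisely the 0-outputs, and negating it yields h.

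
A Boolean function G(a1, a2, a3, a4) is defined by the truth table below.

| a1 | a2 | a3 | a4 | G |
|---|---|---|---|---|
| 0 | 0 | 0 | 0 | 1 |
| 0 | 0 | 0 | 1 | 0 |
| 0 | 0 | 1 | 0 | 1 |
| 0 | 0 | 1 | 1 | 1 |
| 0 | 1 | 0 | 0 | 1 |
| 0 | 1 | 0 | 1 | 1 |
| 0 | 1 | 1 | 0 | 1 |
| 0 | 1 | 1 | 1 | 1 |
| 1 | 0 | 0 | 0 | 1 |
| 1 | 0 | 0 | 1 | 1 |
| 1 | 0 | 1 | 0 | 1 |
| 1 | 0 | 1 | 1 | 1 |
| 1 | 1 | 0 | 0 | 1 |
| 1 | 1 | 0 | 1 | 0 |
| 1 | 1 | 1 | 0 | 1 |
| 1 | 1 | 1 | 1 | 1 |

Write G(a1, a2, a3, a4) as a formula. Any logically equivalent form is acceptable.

G(a1, a2, a3, a4) = ¬((((¬a1 ∧ ¬a2) ∧ ¬a3) ∧ a4) ∨ (((a1 ∧ a2) ∧ ¬a3) ∧ a4))

There are just 2 zero rows: (0,0,0,1), (1,1,0,1). Their minterms are ¬a1·¬a2·¬a3·a4, a1·a2·¬a3·a4; the OR of those covers precisely the 0-outputs, and negating it yields G.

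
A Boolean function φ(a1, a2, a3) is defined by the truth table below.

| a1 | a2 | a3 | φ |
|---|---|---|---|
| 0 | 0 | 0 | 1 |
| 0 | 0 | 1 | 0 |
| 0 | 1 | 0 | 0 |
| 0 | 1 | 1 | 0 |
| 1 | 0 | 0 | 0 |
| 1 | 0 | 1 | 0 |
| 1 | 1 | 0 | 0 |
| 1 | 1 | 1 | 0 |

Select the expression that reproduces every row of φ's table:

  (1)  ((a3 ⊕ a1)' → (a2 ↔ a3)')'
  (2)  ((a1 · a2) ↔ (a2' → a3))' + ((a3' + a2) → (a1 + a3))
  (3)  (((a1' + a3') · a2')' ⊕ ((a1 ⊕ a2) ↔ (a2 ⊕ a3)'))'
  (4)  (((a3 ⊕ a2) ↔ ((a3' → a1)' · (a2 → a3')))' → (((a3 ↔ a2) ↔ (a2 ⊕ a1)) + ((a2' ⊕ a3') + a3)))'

(1) disagrees with φ on (1,1,1) (formula → 1, table → 0); rule it out.
(2) disagrees with φ on (0,0,0) (formula → 0, table → 1); rule it out.
(3) disagrees with φ on (0,1,1) (formula → 1, table → 0); rule it out.
That leaves (4). Evaluating it on every row reproduces the table of φ exactly.

4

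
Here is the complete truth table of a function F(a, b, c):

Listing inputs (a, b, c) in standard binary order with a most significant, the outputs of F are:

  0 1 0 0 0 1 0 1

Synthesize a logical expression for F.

F(a, b, c) = (((a' · b') · c) + ((a · b') · c)) + ((a · b) · c)

Collect the rows where F=1 — (0,0,1), (1,0,1), (1,1,1) — and write one minterm per row: ¬a·¬b·c, a·¬b·c, a·b·c. Their union (logical OR) reproduces the table exactly.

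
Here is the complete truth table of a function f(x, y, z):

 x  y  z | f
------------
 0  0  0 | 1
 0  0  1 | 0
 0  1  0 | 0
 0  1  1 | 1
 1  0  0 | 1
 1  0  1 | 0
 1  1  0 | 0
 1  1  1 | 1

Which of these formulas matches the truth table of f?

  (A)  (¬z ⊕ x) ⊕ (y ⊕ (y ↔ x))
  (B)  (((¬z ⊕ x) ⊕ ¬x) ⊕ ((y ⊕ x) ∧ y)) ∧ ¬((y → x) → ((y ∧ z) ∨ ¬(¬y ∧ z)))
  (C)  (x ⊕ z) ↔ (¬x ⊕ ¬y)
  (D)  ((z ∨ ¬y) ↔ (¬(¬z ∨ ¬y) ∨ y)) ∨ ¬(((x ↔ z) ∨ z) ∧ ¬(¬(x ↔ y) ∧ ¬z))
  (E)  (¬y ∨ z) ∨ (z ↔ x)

(A): at (0,0,0) it gives 0, but f = 1 — eliminated.
(B): at (0,0,0) it gives 0, but f = 1 — eliminated.
(D): at (0,0,0) it gives 0, but f = 1 — eliminated.
(E): at (0,0,1) it gives 1, but f = 0 — eliminated.
(C) is the remaining candidate, and it agrees with f on all 8 inputs.

C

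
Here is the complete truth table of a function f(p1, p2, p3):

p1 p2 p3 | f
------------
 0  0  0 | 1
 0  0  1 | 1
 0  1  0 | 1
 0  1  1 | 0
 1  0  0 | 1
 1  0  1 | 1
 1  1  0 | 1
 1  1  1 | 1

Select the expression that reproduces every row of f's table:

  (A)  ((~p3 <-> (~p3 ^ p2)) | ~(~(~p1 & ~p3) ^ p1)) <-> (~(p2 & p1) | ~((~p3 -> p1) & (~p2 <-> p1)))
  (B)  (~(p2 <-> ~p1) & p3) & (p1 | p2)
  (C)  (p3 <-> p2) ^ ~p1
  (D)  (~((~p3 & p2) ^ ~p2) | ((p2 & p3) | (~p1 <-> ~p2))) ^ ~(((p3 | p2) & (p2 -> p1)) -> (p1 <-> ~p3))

(B) fails at (0,0,0): the formula yields 0, f is 1.
(C) fails at (0,0,0): the formula yields 0, f is 1.
(D) fails at (0,1,0): the formula yields 0, f is 1.
That leaves (A). Evaluating it on every row reproduces the table of f exactly.

A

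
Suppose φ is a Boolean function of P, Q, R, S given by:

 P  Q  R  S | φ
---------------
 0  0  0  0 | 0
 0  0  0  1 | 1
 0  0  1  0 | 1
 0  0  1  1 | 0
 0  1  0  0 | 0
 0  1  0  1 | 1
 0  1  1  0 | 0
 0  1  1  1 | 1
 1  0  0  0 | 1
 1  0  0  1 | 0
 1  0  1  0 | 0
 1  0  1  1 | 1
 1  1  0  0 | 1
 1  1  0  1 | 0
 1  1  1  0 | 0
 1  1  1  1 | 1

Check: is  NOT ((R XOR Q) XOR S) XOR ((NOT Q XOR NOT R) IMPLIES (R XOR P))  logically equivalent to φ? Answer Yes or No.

Evaluate NOT ((R XOR Q) XOR S) XOR ((NOT Q XOR NOT R) IMPLIES (R XOR P)) on each row and compare to φ:
  P=0, Q=0, R=0, S=0: formula gives 0, φ = 0 ✓
  P=0, Q=0, R=0, S=1: formula gives 1, φ = 1 ✓
  P=0, Q=0, R=1, S=0: formula gives 1, φ = 1 ✓
  P=0, Q=0, R=1, S=1: formula gives 0, φ = 0 ✓
  …
  P=1, Q=0, R=0, S=0: formula gives 0, but φ = 1 ✗
Row (1,0,0,0) is a counterexample, so the formula is not equivalent to φ.

No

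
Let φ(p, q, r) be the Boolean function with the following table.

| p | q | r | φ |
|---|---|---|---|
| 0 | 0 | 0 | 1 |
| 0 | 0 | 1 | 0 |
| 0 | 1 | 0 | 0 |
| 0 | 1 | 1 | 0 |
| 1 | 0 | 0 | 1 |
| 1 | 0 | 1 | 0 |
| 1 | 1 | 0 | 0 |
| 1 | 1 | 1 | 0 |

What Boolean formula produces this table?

φ=1 on 2 inputs: (0,0,0), (1,0,0). Reading each as a conjunction of literals (¬p·¬q·¬r, p·¬q·¬r) and taking the OR gives the canonical DNF.

φ(p, q, r) = ((~p & ~q) & ~r) | ((p & ~q) & ~r)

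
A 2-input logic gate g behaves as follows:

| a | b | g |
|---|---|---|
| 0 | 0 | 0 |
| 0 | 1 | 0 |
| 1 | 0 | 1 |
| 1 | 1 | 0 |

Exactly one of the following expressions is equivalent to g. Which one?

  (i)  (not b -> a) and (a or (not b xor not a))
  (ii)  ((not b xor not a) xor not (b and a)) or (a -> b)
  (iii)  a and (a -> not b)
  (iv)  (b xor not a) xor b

iii

(i): at (0,1) it gives 1, but g = 0 — eliminated.
(ii): at (0,0) it gives 1, but g = 0 — eliminated.
(iv): at (0,0) it gives 1, but g = 0 — eliminated.
That leaves (iii). Evaluating it on every row reproduces the table of g exactly.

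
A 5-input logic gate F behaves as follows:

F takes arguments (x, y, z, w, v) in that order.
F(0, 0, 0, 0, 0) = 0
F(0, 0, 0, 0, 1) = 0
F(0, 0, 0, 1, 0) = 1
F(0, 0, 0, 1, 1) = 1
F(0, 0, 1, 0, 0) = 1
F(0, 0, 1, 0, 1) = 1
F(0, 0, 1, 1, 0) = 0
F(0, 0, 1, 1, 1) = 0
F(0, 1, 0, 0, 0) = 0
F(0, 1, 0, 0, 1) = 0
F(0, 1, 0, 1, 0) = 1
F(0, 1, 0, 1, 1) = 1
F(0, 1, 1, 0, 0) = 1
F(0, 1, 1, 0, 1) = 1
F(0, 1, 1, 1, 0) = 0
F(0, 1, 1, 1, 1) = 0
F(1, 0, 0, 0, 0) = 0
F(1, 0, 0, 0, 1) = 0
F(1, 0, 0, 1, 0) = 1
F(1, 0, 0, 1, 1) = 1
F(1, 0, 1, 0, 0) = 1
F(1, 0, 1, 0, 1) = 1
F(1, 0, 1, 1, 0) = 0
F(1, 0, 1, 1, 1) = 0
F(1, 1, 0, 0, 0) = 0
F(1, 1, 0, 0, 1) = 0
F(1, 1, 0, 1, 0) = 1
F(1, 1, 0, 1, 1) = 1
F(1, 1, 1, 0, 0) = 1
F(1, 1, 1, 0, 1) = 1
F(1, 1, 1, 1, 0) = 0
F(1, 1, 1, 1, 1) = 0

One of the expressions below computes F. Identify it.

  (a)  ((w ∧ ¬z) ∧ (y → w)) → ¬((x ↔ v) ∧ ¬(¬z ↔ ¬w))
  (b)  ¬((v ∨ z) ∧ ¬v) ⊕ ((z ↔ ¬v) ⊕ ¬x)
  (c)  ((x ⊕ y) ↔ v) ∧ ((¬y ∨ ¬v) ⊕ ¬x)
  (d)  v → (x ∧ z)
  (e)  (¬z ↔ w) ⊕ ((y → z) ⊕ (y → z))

(a) disagrees with F on (0,0,0,0,0) (formula → 1, table → 0); rule it out.
(b) disagrees with F on (0,0,0,0,1) (formula → 1, table → 0); rule it out.
(c) disagrees with F on (0,0,0,1,0) (formula → 0, table → 1); rule it out.
(d) disagrees with F on (0,0,0,0,0) (formula → 1, table → 0); rule it out.
Only (e) survives; checking it on all 32 rows confirms it matches F.

e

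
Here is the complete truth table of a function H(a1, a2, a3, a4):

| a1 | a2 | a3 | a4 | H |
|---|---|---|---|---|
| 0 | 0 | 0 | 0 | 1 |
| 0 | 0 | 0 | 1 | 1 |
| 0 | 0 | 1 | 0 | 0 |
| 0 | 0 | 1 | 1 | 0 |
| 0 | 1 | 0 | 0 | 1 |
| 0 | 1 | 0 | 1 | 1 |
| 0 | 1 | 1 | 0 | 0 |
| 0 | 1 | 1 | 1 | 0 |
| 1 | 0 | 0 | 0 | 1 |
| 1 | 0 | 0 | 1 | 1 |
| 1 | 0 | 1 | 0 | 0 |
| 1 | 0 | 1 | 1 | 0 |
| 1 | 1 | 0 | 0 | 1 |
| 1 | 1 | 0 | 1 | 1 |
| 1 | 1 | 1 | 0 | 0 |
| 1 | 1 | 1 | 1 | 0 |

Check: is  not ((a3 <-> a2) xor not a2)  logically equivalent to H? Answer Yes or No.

Check the formula against H row by row:
  a1=0, a2=0, a3=0, a4=0: formula gives 1, H = 1 ✓
  a1=0, a2=0, a3=0, a4=1: formula gives 1, H = 1 ✓
  a1=0, a2=0, a3=1, a4=0: formula gives 0, H = 0 ✓
  a1=0, a2=0, a3=1, a4=1: formula gives 0, H = 0 ✓
  … (the remaining 12 rows also agree.)
Every row agrees, so the formula is equivalent.

Yes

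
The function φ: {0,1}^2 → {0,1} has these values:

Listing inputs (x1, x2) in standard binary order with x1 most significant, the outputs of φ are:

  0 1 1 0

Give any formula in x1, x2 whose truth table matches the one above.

φ(x1, x2) = x1 XOR x2

The output is 1 exactly when an odd number of inputs are 1 — the 2-way XOR (parity).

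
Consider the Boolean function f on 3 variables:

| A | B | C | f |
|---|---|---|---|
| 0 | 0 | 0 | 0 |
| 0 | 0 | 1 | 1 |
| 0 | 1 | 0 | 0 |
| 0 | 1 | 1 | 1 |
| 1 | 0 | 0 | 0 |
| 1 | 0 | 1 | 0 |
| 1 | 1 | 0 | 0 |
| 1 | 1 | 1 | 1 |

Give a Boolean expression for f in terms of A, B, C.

Collect the rows where f=1 — (0,0,1), (0,1,1), (1,1,1) — and write one minterm per row: ¬A·¬B·C, ¬A·B·C, A·B·C. Their union (logical OR) reproduces the table exactly.

f(A, B, C) = (((¬A ∧ ¬B) ∧ C) ∨ ((¬A ∧ B) ∧ C)) ∨ ((A ∧ B) ∧ C)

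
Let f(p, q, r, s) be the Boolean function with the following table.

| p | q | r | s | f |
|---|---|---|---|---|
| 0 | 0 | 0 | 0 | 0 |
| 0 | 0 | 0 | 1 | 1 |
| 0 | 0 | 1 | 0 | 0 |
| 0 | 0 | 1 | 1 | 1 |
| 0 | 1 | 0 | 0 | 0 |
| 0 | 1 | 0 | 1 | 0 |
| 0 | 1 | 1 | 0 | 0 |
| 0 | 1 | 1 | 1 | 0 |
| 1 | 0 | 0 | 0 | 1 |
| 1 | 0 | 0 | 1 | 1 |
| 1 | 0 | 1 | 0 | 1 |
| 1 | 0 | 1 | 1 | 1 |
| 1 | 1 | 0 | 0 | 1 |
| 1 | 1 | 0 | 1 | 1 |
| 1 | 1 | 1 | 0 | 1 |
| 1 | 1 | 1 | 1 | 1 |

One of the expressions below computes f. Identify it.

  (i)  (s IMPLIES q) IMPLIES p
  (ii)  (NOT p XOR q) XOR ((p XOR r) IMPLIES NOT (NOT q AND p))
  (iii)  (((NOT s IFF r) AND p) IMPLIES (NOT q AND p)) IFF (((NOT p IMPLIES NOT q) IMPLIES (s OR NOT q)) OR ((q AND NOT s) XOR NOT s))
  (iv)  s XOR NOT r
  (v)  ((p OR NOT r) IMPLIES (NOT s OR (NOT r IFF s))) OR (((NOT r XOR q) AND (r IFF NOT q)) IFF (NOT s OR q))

(ii) disagrees with f on (0,0,0,1) (formula → 0, table → 1); rule it out.
(iii) disagrees with f on (0,0,0,0) (formula → 1, table → 0); rule it out.
(iv) disagrees with f on (0,0,0,0) (formula → 1, table → 0); rule it out.
(v) disagrees with f on (0,0,0,0) (formula → 1, table → 0); rule it out.
That leaves (i). Evaluating it on every row reproduces the table of f exactly.

i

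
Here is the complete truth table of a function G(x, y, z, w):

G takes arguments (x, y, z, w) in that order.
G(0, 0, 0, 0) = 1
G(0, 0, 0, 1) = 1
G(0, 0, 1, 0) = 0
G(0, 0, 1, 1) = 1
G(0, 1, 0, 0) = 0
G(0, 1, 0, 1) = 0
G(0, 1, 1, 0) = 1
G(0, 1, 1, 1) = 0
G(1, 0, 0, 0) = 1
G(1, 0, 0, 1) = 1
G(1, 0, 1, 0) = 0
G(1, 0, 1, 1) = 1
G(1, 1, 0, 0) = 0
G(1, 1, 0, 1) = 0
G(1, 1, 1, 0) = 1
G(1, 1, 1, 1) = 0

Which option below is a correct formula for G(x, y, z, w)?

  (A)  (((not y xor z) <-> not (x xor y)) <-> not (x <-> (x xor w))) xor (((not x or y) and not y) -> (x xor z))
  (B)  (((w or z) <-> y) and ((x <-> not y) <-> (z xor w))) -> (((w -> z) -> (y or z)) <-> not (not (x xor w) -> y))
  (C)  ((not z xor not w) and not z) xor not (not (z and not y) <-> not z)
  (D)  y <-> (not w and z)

D

(A): at (0,0,0,0) it gives 0, but G = 1 — eliminated.
(B): at (0,0,0,0) it gives 0, but G = 1 — eliminated.
(C): at (0,0,0,0) it gives 0, but G = 1 — eliminated.
That leaves (D). Evaluating it on every row reproduces the table of G exactly.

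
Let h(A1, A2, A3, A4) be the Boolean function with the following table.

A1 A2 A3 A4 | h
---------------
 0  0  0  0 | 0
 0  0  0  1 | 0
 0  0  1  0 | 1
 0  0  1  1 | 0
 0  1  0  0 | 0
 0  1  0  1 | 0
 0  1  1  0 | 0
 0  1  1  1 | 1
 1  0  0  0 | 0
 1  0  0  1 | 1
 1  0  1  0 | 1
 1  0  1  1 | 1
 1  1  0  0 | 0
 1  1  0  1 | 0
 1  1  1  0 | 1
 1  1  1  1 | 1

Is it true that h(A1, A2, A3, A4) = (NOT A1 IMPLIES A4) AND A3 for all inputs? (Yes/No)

No

Test each input against both h and the formula:
  A1=0, A2=0, A3=0, A4=0: formula gives 0, h = 0 ✓
  A1=0, A2=0, A3=0, A4=1: formula gives 0, h = 0 ✓
  A1=0, A2=0, A3=1, A4=0: formula gives 0, but h = 1 ✗
A single disagreement suffices: at (0,0,1,0) they differ, so the formula does not compute h.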